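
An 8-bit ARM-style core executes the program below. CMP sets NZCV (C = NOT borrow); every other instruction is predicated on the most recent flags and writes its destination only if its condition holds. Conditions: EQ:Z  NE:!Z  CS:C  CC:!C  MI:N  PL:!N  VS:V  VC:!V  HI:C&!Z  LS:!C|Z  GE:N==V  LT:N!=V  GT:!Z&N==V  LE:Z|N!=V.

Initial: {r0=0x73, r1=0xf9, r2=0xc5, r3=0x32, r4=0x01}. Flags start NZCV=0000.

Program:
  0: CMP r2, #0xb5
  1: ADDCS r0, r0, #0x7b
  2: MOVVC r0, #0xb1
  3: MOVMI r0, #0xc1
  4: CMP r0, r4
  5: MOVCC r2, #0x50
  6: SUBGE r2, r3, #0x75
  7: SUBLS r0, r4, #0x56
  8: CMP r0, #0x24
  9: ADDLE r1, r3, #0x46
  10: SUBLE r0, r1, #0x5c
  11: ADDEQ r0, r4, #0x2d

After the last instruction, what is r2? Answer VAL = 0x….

0: ✓ CMP  NZCV=0010
1: ✓ ADDCS  r0←0xee
2: ✓ MOVVC  r0←0xb1
3: · MOVMI
4: ✓ CMP  NZCV=1010
5: · MOVCC
6: · SUBGE
7: · SUBLS
8: ✓ CMP  NZCV=1010
9: ✓ ADDLE  r1←0x78
10: ✓ SUBLE  r0←0x1c
11: · ADDEQ

VAL = 0xc5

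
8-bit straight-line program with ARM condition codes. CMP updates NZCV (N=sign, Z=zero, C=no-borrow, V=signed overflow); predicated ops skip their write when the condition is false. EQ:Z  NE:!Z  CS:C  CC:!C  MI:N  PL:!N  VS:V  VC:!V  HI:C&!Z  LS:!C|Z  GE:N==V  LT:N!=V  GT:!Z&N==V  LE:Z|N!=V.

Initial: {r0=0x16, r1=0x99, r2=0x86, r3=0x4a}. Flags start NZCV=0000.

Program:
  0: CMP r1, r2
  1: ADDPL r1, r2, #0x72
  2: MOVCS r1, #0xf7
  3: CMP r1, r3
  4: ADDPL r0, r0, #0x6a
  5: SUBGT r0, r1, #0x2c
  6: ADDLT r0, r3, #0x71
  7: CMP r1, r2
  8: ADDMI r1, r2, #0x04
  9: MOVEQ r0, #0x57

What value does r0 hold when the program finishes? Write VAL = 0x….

VAL = 0xbb

[0] flags=0010 → (cmp)
[1] flags=0010 PL?T → r1=0xf8
[2] flags=0010 CS?T → r1=0xf7
[3] flags=1010 → (cmp)
[4] flags=1010 PL?F → skip
[5] flags=1010 GT?F → skip
[6] flags=1010 LT?T → r0=0xbb
[7] flags=0010 → (cmp)
[8] flags=0010 MI?F → skip
[9] flags=0010 EQ?F → skip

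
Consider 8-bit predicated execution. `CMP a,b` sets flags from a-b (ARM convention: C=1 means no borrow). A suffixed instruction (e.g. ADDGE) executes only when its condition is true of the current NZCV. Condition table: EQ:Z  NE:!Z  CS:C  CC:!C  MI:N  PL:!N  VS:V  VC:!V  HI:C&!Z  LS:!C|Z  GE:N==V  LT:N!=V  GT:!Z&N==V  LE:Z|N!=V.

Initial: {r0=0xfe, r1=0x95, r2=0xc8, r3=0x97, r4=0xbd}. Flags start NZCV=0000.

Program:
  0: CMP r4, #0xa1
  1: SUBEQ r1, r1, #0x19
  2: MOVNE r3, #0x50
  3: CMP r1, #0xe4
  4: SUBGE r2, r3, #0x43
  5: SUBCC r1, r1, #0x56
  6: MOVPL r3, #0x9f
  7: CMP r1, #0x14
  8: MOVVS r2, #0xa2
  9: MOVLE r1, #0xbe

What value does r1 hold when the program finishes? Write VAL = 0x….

VAL = 0x3f

[0] flags=0010 → (cmp)
[1] flags=0010 EQ?F → skip
[2] flags=0010 NE?T → r3=0x50
[3] flags=1000 → (cmp)
[4] flags=1000 GE?F → skip
[5] flags=1000 CC?T → r1=0x3f
[6] flags=1000 PL?F → skip
[7] flags=0010 → (cmp)
[8] flags=0010 VS?F → skip
[9] flags=0010 LE?F → skip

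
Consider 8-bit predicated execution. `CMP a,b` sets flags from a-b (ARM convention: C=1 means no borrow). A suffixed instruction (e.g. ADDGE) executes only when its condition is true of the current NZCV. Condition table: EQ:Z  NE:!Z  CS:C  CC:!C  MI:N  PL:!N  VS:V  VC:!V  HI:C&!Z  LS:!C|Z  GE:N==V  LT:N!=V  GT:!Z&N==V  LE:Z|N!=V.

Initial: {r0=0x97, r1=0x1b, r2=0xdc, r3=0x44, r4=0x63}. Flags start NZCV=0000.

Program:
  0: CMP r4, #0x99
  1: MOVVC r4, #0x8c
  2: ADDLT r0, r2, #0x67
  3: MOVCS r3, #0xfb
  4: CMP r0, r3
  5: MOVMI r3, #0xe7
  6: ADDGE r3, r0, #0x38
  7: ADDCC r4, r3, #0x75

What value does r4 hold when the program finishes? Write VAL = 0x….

VAL = 0x63

0: ✓ CMP  NZCV=1001
1: · MOVVC
2: · ADDLT
3: · MOVCS
4: ✓ CMP  NZCV=0011
5: · MOVMI
6: · ADDGE
7: · ADDCC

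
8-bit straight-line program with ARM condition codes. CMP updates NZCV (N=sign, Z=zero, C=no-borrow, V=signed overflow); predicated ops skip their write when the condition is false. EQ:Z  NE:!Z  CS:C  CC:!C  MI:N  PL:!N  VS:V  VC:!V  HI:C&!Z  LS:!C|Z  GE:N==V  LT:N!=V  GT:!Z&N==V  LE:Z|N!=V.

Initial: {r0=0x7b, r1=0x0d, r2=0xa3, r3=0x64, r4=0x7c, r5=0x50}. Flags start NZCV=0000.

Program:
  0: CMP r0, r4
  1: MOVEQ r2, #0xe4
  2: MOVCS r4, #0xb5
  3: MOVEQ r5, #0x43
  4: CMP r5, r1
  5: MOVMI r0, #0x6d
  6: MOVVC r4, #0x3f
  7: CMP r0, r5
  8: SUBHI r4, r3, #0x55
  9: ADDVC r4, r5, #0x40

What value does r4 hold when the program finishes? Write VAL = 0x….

[0] flags=1000 → (cmp)
[1] flags=1000 EQ?F → skip
[2] flags=1000 CS?F → skip
[3] flags=1000 EQ?F → skip
[4] flags=0010 → (cmp)
[5] flags=0010 MI?F → skip
[6] flags=0010 VC?T → r4=0x3f
[7] flags=0010 → (cmp)
[8] flags=0010 HI?T → r4=0x0f
[9] flags=0010 VC?T → r4=0x90

VAL = 0x90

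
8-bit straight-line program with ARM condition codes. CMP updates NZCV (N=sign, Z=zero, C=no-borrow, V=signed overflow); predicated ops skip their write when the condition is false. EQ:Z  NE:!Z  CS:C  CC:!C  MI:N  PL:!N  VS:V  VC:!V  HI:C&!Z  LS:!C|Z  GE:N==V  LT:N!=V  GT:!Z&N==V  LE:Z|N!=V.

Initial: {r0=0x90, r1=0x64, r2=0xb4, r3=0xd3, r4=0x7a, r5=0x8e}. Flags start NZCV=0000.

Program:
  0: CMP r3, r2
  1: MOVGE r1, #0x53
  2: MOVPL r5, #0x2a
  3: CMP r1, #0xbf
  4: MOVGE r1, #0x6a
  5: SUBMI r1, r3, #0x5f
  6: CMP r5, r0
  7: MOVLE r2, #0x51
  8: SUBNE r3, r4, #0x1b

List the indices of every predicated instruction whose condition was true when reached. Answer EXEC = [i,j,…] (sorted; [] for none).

EXEC = [1,2,4,5,8]

0: ✓ CMP  NZCV=0010
1: ✓ MOVGE  r1←0x53
2: ✓ MOVPL  r5←0x2a
3: ✓ CMP  NZCV=1001
4: ✓ MOVGE  r1←0x6a
5: ✓ SUBMI  r1←0x74
6: ✓ CMP  NZCV=1001
7: · MOVLE
8: ✓ SUBNE  r3←0x5f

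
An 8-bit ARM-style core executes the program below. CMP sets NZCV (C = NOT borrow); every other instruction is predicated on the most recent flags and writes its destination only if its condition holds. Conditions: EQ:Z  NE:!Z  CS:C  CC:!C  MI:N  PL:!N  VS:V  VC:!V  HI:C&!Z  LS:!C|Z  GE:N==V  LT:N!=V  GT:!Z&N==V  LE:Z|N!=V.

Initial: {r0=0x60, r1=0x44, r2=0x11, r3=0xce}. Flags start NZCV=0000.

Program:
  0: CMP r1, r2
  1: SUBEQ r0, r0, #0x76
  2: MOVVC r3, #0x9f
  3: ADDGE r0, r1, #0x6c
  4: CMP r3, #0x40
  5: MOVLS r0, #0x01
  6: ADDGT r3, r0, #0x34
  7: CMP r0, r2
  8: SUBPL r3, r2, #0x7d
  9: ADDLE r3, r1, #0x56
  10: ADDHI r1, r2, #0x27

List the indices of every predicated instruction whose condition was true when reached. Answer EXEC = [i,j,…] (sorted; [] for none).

[0] flags=0010 → (cmp)
[1] flags=0010 EQ?F → skip
[2] flags=0010 VC?T → r3=0x9f
[3] flags=0010 GE?T → r0=0xb0
[4] flags=0011 → (cmp)
[5] flags=0011 LS?F → skip
[6] flags=0011 GT?F → skip
[7] flags=1010 → (cmp)
[8] flags=1010 PL?F → skip
[9] flags=1010 LE?T → r3=0x9a
[10] flags=1010 HI?T → r1=0x38

EXEC = [2,3,9,10]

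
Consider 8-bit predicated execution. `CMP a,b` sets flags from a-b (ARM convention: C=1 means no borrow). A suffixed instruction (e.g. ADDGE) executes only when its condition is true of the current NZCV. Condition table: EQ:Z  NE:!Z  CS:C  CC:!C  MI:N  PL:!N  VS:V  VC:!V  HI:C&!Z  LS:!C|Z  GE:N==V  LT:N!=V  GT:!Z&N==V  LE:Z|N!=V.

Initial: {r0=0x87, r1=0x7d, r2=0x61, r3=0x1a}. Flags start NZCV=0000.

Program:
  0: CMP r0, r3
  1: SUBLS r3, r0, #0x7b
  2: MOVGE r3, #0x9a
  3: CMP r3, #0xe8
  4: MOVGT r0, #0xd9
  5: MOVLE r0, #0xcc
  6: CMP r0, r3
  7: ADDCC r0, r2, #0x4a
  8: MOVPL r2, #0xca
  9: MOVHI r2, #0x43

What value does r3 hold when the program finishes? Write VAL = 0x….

VAL = 0x1a

0: ✓ CMP  NZCV=0011
1: · SUBLS
2: · MOVGE
3: ✓ CMP  NZCV=0000
4: ✓ MOVGT  r0←0xd9
5: · MOVLE
6: ✓ CMP  NZCV=1010
7: · ADDCC
8: · MOVPL
9: ✓ MOVHI  r2←0x43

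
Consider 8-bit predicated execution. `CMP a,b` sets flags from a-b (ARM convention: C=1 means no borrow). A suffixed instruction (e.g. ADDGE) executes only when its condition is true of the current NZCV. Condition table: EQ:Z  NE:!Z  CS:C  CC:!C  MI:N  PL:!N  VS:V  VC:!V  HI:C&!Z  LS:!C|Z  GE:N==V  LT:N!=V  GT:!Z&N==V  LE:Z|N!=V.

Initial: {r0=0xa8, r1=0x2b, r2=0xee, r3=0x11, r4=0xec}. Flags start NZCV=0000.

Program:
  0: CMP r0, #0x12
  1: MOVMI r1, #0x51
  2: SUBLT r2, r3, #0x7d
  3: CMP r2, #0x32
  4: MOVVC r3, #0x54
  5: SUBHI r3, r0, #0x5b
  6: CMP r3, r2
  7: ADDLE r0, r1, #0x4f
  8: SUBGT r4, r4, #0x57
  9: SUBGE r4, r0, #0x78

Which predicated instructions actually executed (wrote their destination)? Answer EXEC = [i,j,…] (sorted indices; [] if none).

EXEC = [1,2,5,8,9]

[0] flags=1010 → (cmp)
[1] flags=1010 MI?T → r1=0x51
[2] flags=1010 LT?T → r2=0x94
[3] flags=0011 → (cmp)
[4] flags=0011 VC?F → skip
[5] flags=0011 HI?T → r3=0x4d
[6] flags=1001 → (cmp)
[7] flags=1001 LE?F → skip
[8] flags=1001 GT?T → r4=0x95
[9] flags=1001 GE?T → r4=0x30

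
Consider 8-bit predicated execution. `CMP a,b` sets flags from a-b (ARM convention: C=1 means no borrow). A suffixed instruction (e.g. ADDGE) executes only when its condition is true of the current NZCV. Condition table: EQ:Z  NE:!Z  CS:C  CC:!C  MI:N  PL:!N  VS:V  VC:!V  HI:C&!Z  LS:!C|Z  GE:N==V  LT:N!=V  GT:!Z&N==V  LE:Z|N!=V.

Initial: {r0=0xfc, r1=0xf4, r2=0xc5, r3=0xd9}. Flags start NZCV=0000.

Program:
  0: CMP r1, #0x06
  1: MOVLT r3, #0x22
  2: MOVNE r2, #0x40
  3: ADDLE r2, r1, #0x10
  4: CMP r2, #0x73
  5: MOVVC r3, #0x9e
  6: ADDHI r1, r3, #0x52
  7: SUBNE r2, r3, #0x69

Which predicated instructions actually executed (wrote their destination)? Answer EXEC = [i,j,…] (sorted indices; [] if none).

EXEC = [1,2,3,5,7]

[0] flags=1010 → (cmp)
[1] flags=1010 LT?T → r3=0x22
[2] flags=1010 NE?T → r2=0x40
[3] flags=1010 LE?T → r2=0x04
[4] flags=1000 → (cmp)
[5] flags=1000 VC?T → r3=0x9e
[6] flags=1000 HI?F → skip
[7] flags=1000 NE?T → r2=0x35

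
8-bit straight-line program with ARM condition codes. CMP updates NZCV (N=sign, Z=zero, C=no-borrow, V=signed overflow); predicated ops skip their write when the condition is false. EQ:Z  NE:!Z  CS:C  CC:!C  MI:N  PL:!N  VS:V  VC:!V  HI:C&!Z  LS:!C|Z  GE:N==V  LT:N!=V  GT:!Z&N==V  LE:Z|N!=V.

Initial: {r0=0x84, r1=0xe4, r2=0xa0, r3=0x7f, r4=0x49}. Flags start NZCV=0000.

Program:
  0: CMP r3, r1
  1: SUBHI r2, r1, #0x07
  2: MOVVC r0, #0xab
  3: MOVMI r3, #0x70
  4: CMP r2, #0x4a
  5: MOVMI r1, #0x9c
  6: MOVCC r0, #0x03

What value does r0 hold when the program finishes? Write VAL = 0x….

VAL = 0x84

0: ✓ CMP  NZCV=1001
1: · SUBHI
2: · MOVVC
3: ✓ MOVMI  r3←0x70
4: ✓ CMP  NZCV=0011
5: · MOVMI
6: · MOVCC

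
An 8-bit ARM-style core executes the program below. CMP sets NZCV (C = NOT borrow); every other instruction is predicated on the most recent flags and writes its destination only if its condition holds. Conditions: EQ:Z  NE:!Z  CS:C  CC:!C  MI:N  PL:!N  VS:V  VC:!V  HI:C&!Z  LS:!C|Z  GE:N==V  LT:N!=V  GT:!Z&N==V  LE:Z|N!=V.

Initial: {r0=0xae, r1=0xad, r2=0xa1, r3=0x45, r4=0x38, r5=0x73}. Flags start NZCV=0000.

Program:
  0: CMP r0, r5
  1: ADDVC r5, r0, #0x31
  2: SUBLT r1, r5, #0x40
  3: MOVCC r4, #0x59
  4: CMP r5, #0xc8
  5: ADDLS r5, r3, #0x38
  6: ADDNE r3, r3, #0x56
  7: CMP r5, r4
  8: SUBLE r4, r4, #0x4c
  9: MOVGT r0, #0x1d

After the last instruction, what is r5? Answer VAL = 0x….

0: ✓ CMP  NZCV=0011
1: · ADDVC
2: ✓ SUBLT  r1←0x33
3: · MOVCC
4: ✓ CMP  NZCV=1001
5: ✓ ADDLS  r5←0x7d
6: ✓ ADDNE  r3←0x9b
7: ✓ CMP  NZCV=0010
8: · SUBLE
9: ✓ MOVGT  r0←0x1d

VAL = 0x7d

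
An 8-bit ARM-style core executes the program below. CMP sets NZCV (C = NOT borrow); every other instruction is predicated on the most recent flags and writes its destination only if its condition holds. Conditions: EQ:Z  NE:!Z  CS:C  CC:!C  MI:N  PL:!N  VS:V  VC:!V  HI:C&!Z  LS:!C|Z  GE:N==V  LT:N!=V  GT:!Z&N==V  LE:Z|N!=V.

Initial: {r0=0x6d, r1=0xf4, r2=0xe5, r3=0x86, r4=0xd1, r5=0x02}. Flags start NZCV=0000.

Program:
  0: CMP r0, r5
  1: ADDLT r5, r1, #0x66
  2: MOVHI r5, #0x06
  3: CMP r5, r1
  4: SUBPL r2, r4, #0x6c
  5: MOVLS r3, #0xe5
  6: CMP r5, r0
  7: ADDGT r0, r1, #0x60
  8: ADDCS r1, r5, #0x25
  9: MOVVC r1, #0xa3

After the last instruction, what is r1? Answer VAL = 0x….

[0] flags=0010 → (cmp)
[1] flags=0010 LT?F → skip
[2] flags=0010 HI?T → r5=0x06
[3] flags=0000 → (cmp)
[4] flags=0000 PL?T → r2=0x65
[5] flags=0000 LS?T → r3=0xe5
[6] flags=1000 → (cmp)
[7] flags=1000 GT?F → skip
[8] flags=1000 CS?F → skip
[9] flags=1000 VC?T → r1=0xa3

VAL = 0xa3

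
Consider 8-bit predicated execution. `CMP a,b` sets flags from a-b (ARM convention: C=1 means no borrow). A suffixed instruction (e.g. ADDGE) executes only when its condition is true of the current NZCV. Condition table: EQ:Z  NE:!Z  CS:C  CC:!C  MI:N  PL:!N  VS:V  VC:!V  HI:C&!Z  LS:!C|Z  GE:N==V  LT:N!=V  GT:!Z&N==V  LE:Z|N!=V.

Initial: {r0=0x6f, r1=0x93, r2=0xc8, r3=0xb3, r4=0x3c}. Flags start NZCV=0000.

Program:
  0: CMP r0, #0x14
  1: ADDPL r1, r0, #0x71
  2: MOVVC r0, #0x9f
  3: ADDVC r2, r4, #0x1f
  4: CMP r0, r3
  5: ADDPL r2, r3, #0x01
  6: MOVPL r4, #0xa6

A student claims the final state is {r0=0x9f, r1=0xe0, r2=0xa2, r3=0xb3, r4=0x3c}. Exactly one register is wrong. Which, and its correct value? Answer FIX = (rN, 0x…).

FIX = (r2, 0x5b)

[0] flags=0010 → (cmp)
[1] flags=0010 PL?T → r1=0xe0
[2] flags=0010 VC?T → r0=0x9f
[3] flags=0010 VC?T → r2=0x5b
[4] flags=1000 → (cmp)
[5] flags=1000 PL?F → skip
[6] flags=1000 PL?F → skip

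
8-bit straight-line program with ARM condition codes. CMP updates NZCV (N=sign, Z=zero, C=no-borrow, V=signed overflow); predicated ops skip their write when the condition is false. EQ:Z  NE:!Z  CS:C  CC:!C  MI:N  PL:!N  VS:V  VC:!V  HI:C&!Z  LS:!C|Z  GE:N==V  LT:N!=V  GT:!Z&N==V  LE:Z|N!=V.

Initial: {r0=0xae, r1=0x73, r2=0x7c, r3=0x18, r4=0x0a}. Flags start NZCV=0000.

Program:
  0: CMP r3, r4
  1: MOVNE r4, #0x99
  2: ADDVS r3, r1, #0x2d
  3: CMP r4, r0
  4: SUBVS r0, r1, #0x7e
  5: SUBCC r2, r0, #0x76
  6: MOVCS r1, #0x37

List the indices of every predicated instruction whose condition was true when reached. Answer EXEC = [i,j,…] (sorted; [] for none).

EXEC = [1,5]

[0] flags=0010 → (cmp)
[1] flags=0010 NE?T → r4=0x99
[2] flags=0010 VS?F → skip
[3] flags=1000 → (cmp)
[4] flags=1000 VS?F → skip
[5] flags=1000 CC?T → r2=0x38
[6] flags=1000 CS?F → skip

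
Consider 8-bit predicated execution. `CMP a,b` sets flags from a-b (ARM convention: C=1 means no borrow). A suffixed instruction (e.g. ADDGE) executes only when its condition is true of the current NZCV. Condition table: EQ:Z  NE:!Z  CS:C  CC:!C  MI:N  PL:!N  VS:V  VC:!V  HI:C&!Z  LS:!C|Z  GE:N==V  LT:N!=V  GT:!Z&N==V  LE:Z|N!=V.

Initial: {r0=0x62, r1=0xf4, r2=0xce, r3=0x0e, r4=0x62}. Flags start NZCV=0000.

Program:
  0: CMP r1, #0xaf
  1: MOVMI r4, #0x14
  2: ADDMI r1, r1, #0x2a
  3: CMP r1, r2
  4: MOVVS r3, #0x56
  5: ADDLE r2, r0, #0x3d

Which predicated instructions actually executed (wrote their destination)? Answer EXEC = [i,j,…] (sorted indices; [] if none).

0: ✓ CMP  NZCV=0010
1: · MOVMI
2: · ADDMI
3: ✓ CMP  NZCV=0010
4: · MOVVS
5: · ADDLE

EXEC = []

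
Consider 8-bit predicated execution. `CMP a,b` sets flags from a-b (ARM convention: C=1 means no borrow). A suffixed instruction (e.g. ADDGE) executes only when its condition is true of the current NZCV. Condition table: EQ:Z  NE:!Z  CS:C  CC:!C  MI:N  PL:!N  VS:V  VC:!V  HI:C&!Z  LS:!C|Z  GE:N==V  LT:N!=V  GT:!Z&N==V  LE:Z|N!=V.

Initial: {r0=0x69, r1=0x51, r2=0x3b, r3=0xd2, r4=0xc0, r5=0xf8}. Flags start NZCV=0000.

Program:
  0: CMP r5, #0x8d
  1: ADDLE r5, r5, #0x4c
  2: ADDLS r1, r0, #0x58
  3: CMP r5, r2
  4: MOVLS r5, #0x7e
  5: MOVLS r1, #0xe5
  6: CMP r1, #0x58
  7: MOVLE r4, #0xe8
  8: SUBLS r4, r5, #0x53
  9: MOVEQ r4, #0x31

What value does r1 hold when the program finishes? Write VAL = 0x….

[0] flags=0010 → (cmp)
[1] flags=0010 LE?F → skip
[2] flags=0010 LS?F → skip
[3] flags=1010 → (cmp)
[4] flags=1010 LS?F → skip
[5] flags=1010 LS?F → skip
[6] flags=1000 → (cmp)
[7] flags=1000 LE?T → r4=0xe8
[8] flags=1000 LS?T → r4=0xa5
[9] flags=1000 EQ?F → skip

VAL = 0x51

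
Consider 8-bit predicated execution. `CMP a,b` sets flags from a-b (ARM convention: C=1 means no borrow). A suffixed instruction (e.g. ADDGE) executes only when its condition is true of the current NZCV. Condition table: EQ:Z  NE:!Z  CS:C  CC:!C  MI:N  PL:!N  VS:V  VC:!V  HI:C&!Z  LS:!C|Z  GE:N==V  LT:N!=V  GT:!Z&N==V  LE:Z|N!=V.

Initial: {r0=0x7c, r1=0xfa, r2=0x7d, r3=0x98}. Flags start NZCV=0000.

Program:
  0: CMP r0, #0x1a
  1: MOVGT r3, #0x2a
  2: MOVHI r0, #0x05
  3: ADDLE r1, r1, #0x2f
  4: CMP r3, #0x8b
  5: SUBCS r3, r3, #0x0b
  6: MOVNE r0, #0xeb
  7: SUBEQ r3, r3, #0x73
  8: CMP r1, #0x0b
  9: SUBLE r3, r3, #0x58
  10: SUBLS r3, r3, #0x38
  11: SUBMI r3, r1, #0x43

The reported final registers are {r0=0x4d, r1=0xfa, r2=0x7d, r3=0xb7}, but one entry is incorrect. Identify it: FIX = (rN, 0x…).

FIX = (r0, 0xeb)

0: ✓ CMP  NZCV=0010
1: ✓ MOVGT  r3←0x2a
2: ✓ MOVHI  r0←0x05
3: · ADDLE
4: ✓ CMP  NZCV=1001
5: · SUBCS
6: ✓ MOVNE  r0←0xeb
7: · SUBEQ
8: ✓ CMP  NZCV=1010
9: ✓ SUBLE  r3←0xd2
10: · SUBLS
11: ✓ SUBMI  r3←0xb7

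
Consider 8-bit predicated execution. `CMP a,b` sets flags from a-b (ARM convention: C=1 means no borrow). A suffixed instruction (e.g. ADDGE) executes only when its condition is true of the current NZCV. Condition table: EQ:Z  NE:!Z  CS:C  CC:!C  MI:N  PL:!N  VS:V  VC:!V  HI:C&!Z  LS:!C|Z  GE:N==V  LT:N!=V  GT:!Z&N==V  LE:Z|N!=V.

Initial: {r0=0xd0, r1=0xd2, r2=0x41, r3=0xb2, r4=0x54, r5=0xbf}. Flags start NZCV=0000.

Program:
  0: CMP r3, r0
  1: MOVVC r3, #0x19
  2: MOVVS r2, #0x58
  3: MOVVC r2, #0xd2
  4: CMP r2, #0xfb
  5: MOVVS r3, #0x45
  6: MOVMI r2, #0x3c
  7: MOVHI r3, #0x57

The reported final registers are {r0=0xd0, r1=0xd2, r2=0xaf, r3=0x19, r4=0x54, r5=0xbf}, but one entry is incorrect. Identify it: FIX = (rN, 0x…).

0: ✓ CMP  NZCV=1000
1: ✓ MOVVC  r3←0x19
2: · MOVVS
3: ✓ MOVVC  r2←0xd2
4: ✓ CMP  NZCV=1000
5: · MOVVS
6: ✓ MOVMI  r2←0x3c
7: · MOVHI

FIX = (r2, 0x3c)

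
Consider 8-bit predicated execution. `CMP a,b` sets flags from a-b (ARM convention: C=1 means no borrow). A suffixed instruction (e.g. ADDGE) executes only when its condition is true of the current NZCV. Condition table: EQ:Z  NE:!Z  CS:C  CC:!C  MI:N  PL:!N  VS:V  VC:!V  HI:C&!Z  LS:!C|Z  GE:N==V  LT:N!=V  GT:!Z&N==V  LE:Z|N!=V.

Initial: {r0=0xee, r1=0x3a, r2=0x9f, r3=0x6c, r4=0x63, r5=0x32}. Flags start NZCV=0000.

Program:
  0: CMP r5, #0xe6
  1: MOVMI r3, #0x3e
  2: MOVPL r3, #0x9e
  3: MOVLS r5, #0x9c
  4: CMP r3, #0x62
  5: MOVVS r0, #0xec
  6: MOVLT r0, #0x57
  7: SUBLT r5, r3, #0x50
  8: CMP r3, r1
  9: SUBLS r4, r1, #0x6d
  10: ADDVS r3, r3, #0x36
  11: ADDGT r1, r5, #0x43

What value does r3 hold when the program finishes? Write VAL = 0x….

VAL = 0xd4

0: ✓ CMP  NZCV=0000
1: · MOVMI
2: ✓ MOVPL  r3←0x9e
3: ✓ MOVLS  r5←0x9c
4: ✓ CMP  NZCV=0011
5: ✓ MOVVS  r0←0xec
6: ✓ MOVLT  r0←0x57
7: ✓ SUBLT  r5←0x4e
8: ✓ CMP  NZCV=0011
9: · SUBLS
10: ✓ ADDVS  r3←0xd4
11: · ADDGT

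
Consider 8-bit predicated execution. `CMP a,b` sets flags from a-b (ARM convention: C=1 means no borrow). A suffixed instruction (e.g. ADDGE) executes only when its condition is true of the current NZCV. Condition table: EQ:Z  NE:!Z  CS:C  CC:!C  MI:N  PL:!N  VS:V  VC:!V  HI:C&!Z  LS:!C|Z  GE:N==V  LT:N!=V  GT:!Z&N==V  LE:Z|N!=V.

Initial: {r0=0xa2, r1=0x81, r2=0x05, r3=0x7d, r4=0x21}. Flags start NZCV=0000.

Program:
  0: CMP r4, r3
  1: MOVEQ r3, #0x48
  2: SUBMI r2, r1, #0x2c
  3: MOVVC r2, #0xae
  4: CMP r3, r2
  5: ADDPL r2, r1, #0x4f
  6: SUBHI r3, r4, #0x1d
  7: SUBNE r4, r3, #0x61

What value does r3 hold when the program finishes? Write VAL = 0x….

[0] flags=1000 → (cmp)
[1] flags=1000 EQ?F → skip
[2] flags=1000 MI?T → r2=0x55
[3] flags=1000 VC?T → r2=0xae
[4] flags=1001 → (cmp)
[5] flags=1001 PL?F → skip
[6] flags=1001 HI?F → skip
[7] flags=1001 NE?T → r4=0x1c

VAL = 0x7d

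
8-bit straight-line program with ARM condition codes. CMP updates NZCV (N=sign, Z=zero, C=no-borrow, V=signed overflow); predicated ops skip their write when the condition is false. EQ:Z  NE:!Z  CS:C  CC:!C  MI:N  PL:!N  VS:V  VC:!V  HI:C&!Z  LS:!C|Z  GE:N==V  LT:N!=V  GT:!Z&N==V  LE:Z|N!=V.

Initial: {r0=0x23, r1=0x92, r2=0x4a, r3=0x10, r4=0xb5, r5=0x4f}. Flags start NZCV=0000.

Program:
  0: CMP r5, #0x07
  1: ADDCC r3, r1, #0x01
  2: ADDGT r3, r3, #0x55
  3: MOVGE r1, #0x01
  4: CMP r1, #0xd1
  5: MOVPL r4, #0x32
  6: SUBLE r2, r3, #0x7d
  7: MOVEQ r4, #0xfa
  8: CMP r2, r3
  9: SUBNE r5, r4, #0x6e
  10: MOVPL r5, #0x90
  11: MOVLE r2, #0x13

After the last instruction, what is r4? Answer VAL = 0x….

VAL = 0x32

0: ✓ CMP  NZCV=0010
1: · ADDCC
2: ✓ ADDGT  r3←0x65
3: ✓ MOVGE  r1←0x01
4: ✓ CMP  NZCV=0000
5: ✓ MOVPL  r4←0x32
6: · SUBLE
7: · MOVEQ
8: ✓ CMP  NZCV=1000
9: ✓ SUBNE  r5←0xc4
10: · MOVPL
11: ✓ MOVLE  r2←0x13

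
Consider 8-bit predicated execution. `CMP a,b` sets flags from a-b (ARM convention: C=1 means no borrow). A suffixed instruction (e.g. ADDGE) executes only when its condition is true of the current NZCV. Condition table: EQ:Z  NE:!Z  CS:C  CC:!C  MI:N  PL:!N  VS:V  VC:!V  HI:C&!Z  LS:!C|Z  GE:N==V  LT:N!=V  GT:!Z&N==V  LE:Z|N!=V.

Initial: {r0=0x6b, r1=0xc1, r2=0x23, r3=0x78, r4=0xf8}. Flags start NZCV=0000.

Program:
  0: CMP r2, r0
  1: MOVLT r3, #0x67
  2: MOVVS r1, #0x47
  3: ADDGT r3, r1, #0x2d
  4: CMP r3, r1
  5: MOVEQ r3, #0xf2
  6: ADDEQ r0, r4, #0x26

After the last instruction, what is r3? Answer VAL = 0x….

VAL = 0x67

0: ✓ CMP  NZCV=1000
1: ✓ MOVLT  r3←0x67
2: · MOVVS
3: · ADDGT
4: ✓ CMP  NZCV=1001
5: · MOVEQ
6: · ADDEQ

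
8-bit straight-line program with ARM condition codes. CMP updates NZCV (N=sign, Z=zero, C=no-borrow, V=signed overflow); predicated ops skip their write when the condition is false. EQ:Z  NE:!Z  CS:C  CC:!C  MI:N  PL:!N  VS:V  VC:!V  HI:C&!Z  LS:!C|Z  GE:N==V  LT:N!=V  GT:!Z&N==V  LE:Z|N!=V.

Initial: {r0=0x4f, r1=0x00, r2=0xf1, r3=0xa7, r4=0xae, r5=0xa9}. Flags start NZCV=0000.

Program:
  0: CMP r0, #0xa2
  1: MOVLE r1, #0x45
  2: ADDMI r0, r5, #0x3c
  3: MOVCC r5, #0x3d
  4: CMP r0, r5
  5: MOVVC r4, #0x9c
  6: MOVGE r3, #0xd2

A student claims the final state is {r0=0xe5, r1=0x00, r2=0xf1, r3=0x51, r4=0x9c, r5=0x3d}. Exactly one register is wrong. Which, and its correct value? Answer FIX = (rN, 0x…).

0: ✓ CMP  NZCV=1001
1: · MOVLE
2: ✓ ADDMI  r0←0xe5
3: ✓ MOVCC  r5←0x3d
4: ✓ CMP  NZCV=1010
5: ✓ MOVVC  r4←0x9c
6: · MOVGE

FIX = (r3, 0xa7)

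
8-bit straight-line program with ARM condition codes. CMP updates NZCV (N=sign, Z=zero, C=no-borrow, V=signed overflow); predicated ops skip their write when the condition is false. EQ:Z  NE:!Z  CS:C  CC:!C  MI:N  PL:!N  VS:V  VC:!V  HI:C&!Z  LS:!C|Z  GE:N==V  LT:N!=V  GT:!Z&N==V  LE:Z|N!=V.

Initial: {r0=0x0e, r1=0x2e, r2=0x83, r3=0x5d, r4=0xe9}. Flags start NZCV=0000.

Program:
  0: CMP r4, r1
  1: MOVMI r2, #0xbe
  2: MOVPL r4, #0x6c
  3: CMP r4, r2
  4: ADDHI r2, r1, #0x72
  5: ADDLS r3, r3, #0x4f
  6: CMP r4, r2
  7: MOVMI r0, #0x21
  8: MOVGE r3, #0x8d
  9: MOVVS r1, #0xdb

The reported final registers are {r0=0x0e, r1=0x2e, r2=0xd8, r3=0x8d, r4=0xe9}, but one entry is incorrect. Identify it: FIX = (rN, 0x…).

FIX = (r2, 0xa0)

[0] flags=1010 → (cmp)
[1] flags=1010 MI?T → r2=0xbe
[2] flags=1010 PL?F → skip
[3] flags=0010 → (cmp)
[4] flags=0010 HI?T → r2=0xa0
[5] flags=0010 LS?F → skip
[6] flags=0010 → (cmp)
[7] flags=0010 MI?F → skip
[8] flags=0010 GE?T → r3=0x8d
[9] flags=0010 VS?F → skip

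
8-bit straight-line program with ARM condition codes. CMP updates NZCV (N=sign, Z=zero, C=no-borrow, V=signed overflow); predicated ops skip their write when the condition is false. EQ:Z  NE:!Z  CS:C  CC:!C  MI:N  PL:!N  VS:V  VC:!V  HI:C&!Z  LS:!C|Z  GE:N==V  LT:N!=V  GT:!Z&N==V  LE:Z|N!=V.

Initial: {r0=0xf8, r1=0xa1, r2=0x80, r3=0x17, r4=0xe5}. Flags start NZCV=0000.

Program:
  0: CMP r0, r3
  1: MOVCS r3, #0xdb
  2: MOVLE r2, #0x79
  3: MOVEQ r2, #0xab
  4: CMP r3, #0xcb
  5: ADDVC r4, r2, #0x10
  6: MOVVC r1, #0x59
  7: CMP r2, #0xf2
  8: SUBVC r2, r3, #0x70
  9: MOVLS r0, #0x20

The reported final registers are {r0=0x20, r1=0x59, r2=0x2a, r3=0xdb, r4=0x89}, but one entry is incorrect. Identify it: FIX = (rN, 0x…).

FIX = (r2, 0x79)

[0] flags=1010 → (cmp)
[1] flags=1010 CS?T → r3=0xdb
[2] flags=1010 LE?T → r2=0x79
[3] flags=1010 EQ?F → skip
[4] flags=0010 → (cmp)
[5] flags=0010 VC?T → r4=0x89
[6] flags=0010 VC?T → r1=0x59
[7] flags=1001 → (cmp)
[8] flags=1001 VC?F → skip
[9] flags=1001 LS?T → r0=0x20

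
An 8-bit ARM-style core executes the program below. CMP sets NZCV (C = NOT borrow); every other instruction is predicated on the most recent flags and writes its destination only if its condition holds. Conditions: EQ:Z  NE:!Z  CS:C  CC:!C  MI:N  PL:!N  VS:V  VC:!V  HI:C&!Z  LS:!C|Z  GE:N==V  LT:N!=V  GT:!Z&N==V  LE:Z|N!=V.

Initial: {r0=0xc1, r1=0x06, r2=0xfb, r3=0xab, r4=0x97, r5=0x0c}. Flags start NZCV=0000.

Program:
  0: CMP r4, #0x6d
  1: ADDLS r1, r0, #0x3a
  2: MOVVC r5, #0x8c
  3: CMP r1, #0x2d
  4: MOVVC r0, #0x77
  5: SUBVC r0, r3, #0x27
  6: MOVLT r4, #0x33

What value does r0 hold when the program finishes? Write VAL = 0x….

VAL = 0x84

0: ✓ CMP  NZCV=0011
1: · ADDLS
2: · MOVVC
3: ✓ CMP  NZCV=1000
4: ✓ MOVVC  r0←0x77
5: ✓ SUBVC  r0←0x84
6: ✓ MOVLT  r4←0x33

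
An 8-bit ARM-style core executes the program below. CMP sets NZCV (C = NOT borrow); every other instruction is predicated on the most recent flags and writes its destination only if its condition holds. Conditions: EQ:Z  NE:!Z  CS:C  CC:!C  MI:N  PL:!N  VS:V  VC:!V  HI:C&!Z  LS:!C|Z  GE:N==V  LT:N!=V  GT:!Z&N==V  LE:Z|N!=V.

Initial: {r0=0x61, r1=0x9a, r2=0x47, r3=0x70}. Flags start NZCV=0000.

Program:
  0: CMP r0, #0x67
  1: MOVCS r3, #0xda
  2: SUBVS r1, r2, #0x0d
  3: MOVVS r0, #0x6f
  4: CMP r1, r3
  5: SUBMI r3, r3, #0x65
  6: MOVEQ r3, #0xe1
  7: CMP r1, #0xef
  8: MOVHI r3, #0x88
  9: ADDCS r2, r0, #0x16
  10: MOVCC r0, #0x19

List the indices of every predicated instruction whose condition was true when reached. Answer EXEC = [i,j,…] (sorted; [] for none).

EXEC = [10]

[0] flags=1000 → (cmp)
[1] flags=1000 CS?F → skip
[2] flags=1000 VS?F → skip
[3] flags=1000 VS?F → skip
[4] flags=0011 → (cmp)
[5] flags=0011 MI?F → skip
[6] flags=0011 EQ?F → skip
[7] flags=1000 → (cmp)
[8] flags=1000 HI?F → skip
[9] flags=1000 CS?F → skip
[10] flags=1000 CC?T → r0=0x19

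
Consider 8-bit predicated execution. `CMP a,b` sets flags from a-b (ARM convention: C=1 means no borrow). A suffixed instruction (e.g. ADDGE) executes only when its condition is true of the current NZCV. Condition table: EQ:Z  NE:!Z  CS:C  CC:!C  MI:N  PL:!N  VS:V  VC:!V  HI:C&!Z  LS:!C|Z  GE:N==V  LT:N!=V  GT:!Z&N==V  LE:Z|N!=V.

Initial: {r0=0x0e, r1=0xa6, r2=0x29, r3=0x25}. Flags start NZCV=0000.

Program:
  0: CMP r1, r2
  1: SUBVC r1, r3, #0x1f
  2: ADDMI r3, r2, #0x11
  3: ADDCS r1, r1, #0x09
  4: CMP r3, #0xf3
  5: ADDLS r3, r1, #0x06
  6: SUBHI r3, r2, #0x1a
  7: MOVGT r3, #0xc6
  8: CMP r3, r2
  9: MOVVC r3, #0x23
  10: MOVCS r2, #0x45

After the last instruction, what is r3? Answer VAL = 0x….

VAL = 0x23

0: ✓ CMP  NZCV=0011
1: · SUBVC
2: · ADDMI
3: ✓ ADDCS  r1←0xaf
4: ✓ CMP  NZCV=0000
5: ✓ ADDLS  r3←0xb5
6: · SUBHI
7: ✓ MOVGT  r3←0xc6
8: ✓ CMP  NZCV=1010
9: ✓ MOVVC  r3←0x23
10: ✓ MOVCS  r2←0x45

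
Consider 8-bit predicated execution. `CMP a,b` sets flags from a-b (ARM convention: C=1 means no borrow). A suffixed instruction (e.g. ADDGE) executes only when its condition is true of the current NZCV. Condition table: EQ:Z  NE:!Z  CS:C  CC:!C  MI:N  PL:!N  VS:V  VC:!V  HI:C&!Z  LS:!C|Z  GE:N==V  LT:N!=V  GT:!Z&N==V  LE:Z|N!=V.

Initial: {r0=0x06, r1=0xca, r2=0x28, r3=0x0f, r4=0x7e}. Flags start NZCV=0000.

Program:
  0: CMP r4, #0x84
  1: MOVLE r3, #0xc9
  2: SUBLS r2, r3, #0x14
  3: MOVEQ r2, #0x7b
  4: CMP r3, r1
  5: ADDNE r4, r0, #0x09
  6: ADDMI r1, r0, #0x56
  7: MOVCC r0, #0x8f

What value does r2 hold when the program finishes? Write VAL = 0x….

VAL = 0xfb

[0] flags=1001 → (cmp)
[1] flags=1001 LE?F → skip
[2] flags=1001 LS?T → r2=0xfb
[3] flags=1001 EQ?F → skip
[4] flags=0000 → (cmp)
[5] flags=0000 NE?T → r4=0x0f
[6] flags=0000 MI?F → skip
[7] flags=0000 CC?T → r0=0x8f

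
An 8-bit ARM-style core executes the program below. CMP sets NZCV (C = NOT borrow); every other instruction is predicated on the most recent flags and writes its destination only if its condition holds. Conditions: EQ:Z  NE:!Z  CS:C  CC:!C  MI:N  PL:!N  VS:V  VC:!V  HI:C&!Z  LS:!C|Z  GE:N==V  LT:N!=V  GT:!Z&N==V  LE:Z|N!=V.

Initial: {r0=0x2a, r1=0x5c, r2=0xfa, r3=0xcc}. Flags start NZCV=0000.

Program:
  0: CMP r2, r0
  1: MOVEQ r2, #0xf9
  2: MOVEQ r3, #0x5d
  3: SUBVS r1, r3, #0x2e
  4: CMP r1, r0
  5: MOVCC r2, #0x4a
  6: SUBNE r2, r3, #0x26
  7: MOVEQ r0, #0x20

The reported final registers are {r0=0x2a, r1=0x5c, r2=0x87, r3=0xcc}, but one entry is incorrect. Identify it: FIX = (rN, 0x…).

0: ✓ CMP  NZCV=1010
1: · MOVEQ
2: · MOVEQ
3: · SUBVS
4: ✓ CMP  NZCV=0010
5: · MOVCC
6: ✓ SUBNE  r2←0xa6
7: · MOVEQ

FIX = (r2, 0xa6)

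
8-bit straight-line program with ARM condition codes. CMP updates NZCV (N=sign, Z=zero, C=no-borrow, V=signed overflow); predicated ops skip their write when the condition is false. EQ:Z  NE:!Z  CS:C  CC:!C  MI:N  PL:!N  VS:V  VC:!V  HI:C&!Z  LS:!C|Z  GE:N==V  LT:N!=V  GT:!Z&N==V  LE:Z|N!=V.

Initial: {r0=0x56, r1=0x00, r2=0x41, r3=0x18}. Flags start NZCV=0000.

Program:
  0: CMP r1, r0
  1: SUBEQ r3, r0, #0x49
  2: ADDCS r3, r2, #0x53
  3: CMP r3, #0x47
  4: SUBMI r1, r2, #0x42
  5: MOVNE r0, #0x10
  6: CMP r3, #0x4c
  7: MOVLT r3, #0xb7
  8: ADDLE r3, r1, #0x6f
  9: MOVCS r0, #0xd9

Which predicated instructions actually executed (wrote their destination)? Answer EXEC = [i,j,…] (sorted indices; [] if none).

[0] flags=1000 → (cmp)
[1] flags=1000 EQ?F → skip
[2] flags=1000 CS?F → skip
[3] flags=1000 → (cmp)
[4] flags=1000 MI?T → r1=0xff
[5] flags=1000 NE?T → r0=0x10
[6] flags=1000 → (cmp)
[7] flags=1000 LT?T → r3=0xb7
[8] flags=1000 LE?T → r3=0x6e
[9] flags=1000 CS?F → skip

EXEC = [4,5,7,8]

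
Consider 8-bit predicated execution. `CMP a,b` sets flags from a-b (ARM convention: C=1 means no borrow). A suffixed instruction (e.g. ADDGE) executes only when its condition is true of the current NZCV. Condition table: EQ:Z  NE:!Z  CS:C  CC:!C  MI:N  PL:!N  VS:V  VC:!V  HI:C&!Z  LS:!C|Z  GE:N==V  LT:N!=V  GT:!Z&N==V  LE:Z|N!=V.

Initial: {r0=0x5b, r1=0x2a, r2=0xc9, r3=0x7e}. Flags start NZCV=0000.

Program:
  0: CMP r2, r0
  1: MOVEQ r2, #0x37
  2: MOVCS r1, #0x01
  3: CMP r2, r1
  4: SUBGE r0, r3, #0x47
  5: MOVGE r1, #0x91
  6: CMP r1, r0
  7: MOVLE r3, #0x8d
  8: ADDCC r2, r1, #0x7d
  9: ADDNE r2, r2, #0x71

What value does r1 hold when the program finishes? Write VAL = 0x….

VAL = 0x01

0: ✓ CMP  NZCV=0011
1: · MOVEQ
2: ✓ MOVCS  r1←0x01
3: ✓ CMP  NZCV=1010
4: · SUBGE
5: · MOVGE
6: ✓ CMP  NZCV=1000
7: ✓ MOVLE  r3←0x8d
8: ✓ ADDCC  r2←0x7e
9: ✓ ADDNE  r2←0xef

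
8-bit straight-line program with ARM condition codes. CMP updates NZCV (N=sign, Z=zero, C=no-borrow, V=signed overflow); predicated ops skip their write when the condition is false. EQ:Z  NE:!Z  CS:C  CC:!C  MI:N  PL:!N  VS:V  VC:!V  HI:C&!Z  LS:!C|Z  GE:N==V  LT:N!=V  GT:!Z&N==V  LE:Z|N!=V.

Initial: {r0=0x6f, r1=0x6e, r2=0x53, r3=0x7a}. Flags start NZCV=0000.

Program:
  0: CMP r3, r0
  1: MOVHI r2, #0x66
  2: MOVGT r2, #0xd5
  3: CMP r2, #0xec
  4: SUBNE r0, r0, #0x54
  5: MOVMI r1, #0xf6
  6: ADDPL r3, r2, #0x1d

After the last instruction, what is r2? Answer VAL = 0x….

0: ✓ CMP  NZCV=0010
1: ✓ MOVHI  r2←0x66
2: ✓ MOVGT  r2←0xd5
3: ✓ CMP  NZCV=1000
4: ✓ SUBNE  r0←0x1b
5: ✓ MOVMI  r1←0xf6
6: · ADDPL

VAL = 0xd5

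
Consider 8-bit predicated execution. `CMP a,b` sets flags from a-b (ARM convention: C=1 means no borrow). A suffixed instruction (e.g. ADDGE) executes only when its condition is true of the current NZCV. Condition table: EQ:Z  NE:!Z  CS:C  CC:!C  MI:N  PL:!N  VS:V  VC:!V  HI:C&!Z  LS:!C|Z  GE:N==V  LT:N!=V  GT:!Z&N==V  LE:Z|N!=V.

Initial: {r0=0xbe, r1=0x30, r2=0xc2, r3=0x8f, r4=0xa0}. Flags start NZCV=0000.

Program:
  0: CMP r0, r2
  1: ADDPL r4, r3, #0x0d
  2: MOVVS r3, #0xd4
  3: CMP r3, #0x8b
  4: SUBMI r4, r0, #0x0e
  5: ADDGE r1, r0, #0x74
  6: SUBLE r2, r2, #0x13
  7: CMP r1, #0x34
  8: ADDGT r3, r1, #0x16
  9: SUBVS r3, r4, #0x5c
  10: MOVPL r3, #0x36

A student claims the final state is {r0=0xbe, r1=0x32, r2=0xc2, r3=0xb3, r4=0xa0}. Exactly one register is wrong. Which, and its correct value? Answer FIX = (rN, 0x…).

FIX = (r3, 0x8f)

[0] flags=1000 → (cmp)
[1] flags=1000 PL?F → skip
[2] flags=1000 VS?F → skip
[3] flags=0010 → (cmp)
[4] flags=0010 MI?F → skip
[5] flags=0010 GE?T → r1=0x32
[6] flags=0010 LE?F → skip
[7] flags=1000 → (cmp)
[8] flags=1000 GT?F → skip
[9] flags=1000 VS?F → skip
[10] flags=1000 PL?F → skip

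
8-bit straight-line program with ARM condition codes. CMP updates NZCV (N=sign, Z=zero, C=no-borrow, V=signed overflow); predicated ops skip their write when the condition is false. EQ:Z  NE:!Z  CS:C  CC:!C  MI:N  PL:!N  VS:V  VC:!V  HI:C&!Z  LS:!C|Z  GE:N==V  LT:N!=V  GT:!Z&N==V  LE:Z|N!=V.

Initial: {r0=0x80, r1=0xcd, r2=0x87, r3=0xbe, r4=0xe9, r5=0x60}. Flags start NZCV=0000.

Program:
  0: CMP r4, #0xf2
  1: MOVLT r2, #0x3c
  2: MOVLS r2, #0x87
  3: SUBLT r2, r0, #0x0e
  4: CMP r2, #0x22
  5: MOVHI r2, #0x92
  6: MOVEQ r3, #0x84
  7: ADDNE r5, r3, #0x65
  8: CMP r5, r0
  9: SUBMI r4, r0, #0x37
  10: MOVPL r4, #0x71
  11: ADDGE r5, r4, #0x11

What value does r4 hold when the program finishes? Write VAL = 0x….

VAL = 0x49

0: ✓ CMP  NZCV=1000
1: ✓ MOVLT  r2←0x3c
2: ✓ MOVLS  r2←0x87
3: ✓ SUBLT  r2←0x72
4: ✓ CMP  NZCV=0010
5: ✓ MOVHI  r2←0x92
6: · MOVEQ
7: ✓ ADDNE  r5←0x23
8: ✓ CMP  NZCV=1001
9: ✓ SUBMI  r4←0x49
10: · MOVPL
11: ✓ ADDGE  r5←0x5a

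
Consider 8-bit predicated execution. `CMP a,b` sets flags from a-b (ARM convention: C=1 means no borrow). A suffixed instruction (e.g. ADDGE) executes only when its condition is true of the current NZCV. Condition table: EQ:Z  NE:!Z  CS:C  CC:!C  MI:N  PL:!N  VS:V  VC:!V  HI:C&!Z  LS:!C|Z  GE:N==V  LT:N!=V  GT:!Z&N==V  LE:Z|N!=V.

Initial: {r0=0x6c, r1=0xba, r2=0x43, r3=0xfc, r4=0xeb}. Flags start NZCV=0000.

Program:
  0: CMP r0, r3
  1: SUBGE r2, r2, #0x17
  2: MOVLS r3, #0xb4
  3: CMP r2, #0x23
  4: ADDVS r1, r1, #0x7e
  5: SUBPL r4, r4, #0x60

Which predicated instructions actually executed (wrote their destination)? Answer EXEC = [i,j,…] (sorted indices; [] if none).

EXEC = [1,2,5]

0: ✓ CMP  NZCV=0000
1: ✓ SUBGE  r2←0x2c
2: ✓ MOVLS  r3←0xb4
3: ✓ CMP  NZCV=0010
4: · ADDVS
5: ✓ SUBPL  r4←0x8b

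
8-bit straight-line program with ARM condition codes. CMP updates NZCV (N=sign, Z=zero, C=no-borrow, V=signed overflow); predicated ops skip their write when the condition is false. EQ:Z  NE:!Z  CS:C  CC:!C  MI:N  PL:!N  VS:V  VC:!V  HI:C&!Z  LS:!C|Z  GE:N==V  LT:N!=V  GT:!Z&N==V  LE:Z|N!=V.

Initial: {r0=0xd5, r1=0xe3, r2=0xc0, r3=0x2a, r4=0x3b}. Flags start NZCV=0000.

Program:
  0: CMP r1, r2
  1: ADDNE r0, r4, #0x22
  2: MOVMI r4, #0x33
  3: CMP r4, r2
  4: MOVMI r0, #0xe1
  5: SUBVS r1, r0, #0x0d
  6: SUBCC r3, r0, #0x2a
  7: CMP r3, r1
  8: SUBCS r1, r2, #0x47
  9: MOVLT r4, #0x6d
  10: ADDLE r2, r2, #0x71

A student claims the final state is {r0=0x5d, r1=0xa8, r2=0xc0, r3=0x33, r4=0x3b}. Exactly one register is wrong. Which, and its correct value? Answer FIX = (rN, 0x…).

FIX = (r1, 0xe3)

0: ✓ CMP  NZCV=0010
1: ✓ ADDNE  r0←0x5d
2: · MOVMI
3: ✓ CMP  NZCV=0000
4: · MOVMI
5: · SUBVS
6: ✓ SUBCC  r3←0x33
7: ✓ CMP  NZCV=0000
8: · SUBCS
9: · MOVLT
10: · ADDLE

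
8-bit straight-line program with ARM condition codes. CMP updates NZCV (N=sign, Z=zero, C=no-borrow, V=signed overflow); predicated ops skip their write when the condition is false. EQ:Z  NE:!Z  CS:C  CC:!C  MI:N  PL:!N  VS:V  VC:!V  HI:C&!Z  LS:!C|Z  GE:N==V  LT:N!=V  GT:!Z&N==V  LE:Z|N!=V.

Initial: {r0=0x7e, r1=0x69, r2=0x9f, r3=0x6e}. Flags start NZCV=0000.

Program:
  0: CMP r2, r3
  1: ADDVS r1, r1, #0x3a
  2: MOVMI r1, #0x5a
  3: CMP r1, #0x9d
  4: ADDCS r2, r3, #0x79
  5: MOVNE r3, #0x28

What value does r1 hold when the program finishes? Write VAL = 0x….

VAL = 0xa3

0: ✓ CMP  NZCV=0011
1: ✓ ADDVS  r1←0xa3
2: · MOVMI
3: ✓ CMP  NZCV=0010
4: ✓ ADDCS  r2←0xe7
5: ✓ MOVNE  r3←0x28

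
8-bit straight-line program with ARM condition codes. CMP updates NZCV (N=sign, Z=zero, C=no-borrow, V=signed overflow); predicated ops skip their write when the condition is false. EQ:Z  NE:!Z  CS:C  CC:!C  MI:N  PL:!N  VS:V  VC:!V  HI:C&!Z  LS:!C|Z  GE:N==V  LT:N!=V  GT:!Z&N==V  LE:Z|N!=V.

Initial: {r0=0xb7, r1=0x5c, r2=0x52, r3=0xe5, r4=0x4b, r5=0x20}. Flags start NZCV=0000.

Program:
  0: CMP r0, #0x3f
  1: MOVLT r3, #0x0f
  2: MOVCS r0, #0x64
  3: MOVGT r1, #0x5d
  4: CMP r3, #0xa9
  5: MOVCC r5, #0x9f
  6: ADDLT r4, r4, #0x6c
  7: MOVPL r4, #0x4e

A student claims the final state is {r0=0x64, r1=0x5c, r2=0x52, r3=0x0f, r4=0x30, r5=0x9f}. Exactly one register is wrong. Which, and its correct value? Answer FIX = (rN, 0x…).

FIX = (r4, 0x4e)

[0] flags=0011 → (cmp)
[1] flags=0011 LT?T → r3=0x0f
[2] flags=0011 CS?T → r0=0x64
[3] flags=0011 GT?F → skip
[4] flags=0000 → (cmp)
[5] flags=0000 CC?T → r5=0x9f
[6] flags=0000 LT?F → skip
[7] flags=0000 PL?T → r4=0x4e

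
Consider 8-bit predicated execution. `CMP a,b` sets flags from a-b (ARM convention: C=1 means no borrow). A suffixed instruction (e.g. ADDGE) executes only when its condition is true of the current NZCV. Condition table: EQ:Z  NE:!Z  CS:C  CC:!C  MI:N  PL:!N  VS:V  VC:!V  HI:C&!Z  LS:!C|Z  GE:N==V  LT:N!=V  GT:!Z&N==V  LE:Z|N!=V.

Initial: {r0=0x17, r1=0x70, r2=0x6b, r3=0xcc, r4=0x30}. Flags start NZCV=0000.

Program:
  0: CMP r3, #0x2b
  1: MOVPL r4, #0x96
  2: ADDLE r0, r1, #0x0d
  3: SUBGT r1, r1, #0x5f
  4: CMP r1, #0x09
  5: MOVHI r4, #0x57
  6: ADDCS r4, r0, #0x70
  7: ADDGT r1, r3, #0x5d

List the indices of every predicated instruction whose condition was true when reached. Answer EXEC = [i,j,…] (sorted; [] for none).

[0] flags=1010 → (cmp)
[1] flags=1010 PL?F → skip
[2] flags=1010 LE?T → r0=0x7d
[3] flags=1010 GT?F → skip
[4] flags=0010 → (cmp)
[5] flags=0010 HI?T → r4=0x57
[6] flags=0010 CS?T → r4=0xed
[7] flags=0010 GT?T → r1=0x29

EXEC = [2,5,6,7]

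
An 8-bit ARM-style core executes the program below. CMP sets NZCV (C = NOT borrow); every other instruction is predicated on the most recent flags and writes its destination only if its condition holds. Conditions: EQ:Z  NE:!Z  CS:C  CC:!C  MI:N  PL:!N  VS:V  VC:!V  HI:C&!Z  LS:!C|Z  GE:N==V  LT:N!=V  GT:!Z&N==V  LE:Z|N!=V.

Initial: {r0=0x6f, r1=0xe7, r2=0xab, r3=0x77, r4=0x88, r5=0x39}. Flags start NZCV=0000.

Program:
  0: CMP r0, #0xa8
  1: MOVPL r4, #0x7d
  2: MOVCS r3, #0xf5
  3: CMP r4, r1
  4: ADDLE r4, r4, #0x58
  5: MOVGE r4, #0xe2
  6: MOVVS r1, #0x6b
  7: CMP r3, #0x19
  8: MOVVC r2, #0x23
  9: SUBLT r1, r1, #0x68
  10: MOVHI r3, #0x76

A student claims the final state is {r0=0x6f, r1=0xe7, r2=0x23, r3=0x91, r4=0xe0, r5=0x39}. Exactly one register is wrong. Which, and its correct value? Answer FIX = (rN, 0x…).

FIX = (r3, 0x76)

0: ✓ CMP  NZCV=1001
1: · MOVPL
2: · MOVCS
3: ✓ CMP  NZCV=1000
4: ✓ ADDLE  r4←0xe0
5: · MOVGE
6: · MOVVS
7: ✓ CMP  NZCV=0010
8: ✓ MOVVC  r2←0x23
9: · SUBLT
10: ✓ MOVHI  r3←0x76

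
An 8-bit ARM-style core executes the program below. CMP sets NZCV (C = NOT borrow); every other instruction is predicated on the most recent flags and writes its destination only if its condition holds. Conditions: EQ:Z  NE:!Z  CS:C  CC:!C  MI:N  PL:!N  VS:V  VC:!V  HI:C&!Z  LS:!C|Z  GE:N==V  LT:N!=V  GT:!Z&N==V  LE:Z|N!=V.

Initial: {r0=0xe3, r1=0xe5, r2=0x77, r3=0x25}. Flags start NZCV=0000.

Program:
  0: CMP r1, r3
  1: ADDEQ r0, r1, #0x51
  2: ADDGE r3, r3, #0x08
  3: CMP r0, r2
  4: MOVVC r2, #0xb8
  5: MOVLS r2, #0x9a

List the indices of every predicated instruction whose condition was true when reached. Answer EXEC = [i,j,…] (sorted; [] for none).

0: ✓ CMP  NZCV=1010
1: · ADDEQ
2: · ADDGE
3: ✓ CMP  NZCV=0011
4: · MOVVC
5: · MOVLS

EXEC = []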